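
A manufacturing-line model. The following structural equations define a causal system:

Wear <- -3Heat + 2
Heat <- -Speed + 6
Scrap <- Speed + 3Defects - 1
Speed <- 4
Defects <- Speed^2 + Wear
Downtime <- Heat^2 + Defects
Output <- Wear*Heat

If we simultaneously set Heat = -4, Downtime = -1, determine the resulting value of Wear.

14

The joint intervention fixes Heat = -4, Downtime = -1, removing each variable's own equation.
Wear = -3Heat + 2  [with Heat=-4]  = 14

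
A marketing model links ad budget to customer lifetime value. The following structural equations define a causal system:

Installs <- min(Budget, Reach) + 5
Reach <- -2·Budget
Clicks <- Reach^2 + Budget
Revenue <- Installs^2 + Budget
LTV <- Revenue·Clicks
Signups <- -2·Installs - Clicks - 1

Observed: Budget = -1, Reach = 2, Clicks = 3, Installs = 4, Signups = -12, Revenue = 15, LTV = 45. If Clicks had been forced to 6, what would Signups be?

do(Clicks=6) replaces the equation Clicks <- Reach^2 + Budget with the constant Clicks = 6.
Reach = -2·Budget  [with Budget=-1]  = 2
Installs = min(Budget, Reach) + 5  [with Budget=-1, Reach=2]  = 4
Signups = -2·Installs - Clicks - 1  [with Installs=4, Clicks=6]  = -15

-15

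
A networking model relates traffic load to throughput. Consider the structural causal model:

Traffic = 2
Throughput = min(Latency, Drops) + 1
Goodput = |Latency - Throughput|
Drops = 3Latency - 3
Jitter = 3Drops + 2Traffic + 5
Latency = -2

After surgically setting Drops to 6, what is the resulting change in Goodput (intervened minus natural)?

The intervention breaks the incoming arrows to Drops: Drops = 3Latency - 3 no longer applies, and Drops = 6.
Throughput = min(Latency, Drops) + 1  [with Latency=-2, Drops=6]  = -1
Goodput = |Latency - Throughput|  [with Latency=-2, Throughput=-1]  = 1
Without intervention: Drops = 3Latency - 3  [with Latency=-2]  = -9; Throughput = min(Latency, Drops) + 1  [with Latency=-2, Drops=-9]  = -8; Goodput = |Latency - Throughput|  [with Latency=-2, Throughput=-8]  = 6.
Change = 1 − 6 = -5.

-5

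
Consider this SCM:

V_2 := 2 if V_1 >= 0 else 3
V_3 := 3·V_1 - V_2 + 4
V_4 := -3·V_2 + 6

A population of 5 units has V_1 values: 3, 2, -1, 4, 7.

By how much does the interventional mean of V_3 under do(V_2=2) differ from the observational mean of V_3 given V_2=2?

Under do(V_2=2), V_2's equation is replaced by V_2=2 for every unit. Per-unit V_3: 11, 8, -1, 14, 23. Mean = 11.
E[V_3|V_2=2] averages over only the 4 units with V_2=2 (V_1 = 3, 2, 4, 7): V_3 = 11, 8, 14, 23, mean 14.
Difference = 11 − 14 = -3.

-3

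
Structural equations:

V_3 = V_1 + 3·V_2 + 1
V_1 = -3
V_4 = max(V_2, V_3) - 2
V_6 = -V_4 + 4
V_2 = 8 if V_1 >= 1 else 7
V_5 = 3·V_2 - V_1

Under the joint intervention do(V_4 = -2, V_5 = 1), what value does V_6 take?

The joint intervention fixes V_4 = -2, V_5 = 1, removing each variable's own equation.
V_6 = -V_4 + 4  [with V_4=-2]  = 6

6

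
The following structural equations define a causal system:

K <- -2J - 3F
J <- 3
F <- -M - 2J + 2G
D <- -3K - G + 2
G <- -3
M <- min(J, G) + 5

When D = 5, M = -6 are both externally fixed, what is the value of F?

-6

Under do(D = 5, M = -6), each intervened variable's structural equation is replaced by its fixed value.
F = -M - 2J + 2G  [with M=-6, J=3, G=-3]  = -6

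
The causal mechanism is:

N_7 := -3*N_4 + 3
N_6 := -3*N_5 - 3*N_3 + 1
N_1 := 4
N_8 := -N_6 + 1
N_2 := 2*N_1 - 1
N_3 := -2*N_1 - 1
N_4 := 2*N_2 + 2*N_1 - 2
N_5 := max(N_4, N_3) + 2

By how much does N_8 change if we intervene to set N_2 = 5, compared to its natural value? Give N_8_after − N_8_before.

do(N_2=5) replaces the equation N_2 := 2*N_1 - 1 with the constant N_2 = 5.
N_3 = -2*N_1 - 1  [with N_1=4]  = -9
N_4 = 2*N_2 + 2*N_1 - 2  [with N_2=5, N_1=4]  = 16
N_5 = max(N_4, N_3) + 2  [with N_4=16, N_3=-9]  = 18
N_6 = -3*N_5 - 3*N_3 + 1  [with N_5=18, N_3=-9]  = -26
N_8 = -N_6 + 1  [with N_6=-26]  = 27
Without intervention: N_2 = 2*N_1 - 1  [with N_1=4]  = 7; N_3 = -2*N_1 - 1  [with N_1=4]  = -9; N_4 = 2*N_2 + 2*N_1 - 2  [with N_2=7, N_1=4]  = 20; N_5 = max(N_4, N_3) + 2  [with N_4=20, N_3=-9]  = 22; N_6 = -3*N_5 - 3*N_3 + 1  [with N_5=22, N_3=-9]  = -38; N_8 = -N_6 + 1  [with N_6=-38]  = 39.
Change = 27 − 39 = -12.

-12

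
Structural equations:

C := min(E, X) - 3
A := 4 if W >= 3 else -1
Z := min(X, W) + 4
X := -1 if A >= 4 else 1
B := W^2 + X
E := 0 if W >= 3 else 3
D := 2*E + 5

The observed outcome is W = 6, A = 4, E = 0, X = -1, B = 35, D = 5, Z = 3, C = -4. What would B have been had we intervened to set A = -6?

do(A=-6) replaces the equation A := 4 if W >= 3 else -1 with the constant A = -6.
X = -1 if A >= 4 else 1  [with A=-6]  = 1
B = W^2 + X  [with W=6, X=1]  = 37

37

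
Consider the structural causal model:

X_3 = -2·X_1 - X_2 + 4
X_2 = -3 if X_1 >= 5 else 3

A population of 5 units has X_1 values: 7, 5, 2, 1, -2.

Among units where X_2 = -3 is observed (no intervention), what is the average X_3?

-5

Conditioning on X_2=-3 selects the 2 unit(s) with X_1 ∈ {7, 5}. Their X_3 values: -7, -3. Mean = -5.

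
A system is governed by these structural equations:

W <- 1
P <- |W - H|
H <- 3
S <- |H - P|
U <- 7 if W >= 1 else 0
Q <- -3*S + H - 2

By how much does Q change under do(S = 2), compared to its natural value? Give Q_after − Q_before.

Under do(S=2), the mechanism S <- |H - P| is discarded; S is fixed at 2.
Q = -3*S + H - 2  [with S=2, H=3]  = -5
Without intervention: P = |W - H|  [with W=1, H=3]  = 2; S = |H - P|  [with H=3, P=2]  = 1; Q = -3*S + H - 2  [with S=1, H=3]  = -2.
Change = -5 − (-2) = -3.

-3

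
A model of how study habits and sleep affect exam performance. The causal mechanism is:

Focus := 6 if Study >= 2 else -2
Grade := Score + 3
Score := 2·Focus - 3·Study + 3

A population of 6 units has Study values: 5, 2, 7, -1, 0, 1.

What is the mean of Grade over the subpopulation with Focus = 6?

Conditioning on Focus=6 selects the 3 unit(s) with Study ∈ {5, 2, 7}. Their Grade values: 3, 12, -3. Mean = 4.

4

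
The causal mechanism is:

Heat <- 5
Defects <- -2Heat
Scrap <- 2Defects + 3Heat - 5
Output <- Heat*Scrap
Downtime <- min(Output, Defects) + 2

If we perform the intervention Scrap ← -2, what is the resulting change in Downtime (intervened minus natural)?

do(Scrap=-2) replaces the equation Scrap <- 2Defects + 3Heat - 5 with the constant Scrap = -2.
Defects = -2Heat  [with Heat=5]  = -10
Output = Heat*Scrap  [with Heat=5, Scrap=-2]  = -10
Downtime = min(Output, Defects) + 2  [with Output=-10, Defects=-10]  = -8
Without intervention: Defects = -2Heat  [with Heat=5]  = -10; Scrap = 2Defects + 3Heat - 5  [with Defects=-10, Heat=5]  = -10; Output = Heat*Scrap  [with Heat=5, Scrap=-10]  = -50; Downtime = min(Output, Defects) + 2  [with Output=-50, Defects=-10]  = -48.
Change = -8 − (-48) = 40.

40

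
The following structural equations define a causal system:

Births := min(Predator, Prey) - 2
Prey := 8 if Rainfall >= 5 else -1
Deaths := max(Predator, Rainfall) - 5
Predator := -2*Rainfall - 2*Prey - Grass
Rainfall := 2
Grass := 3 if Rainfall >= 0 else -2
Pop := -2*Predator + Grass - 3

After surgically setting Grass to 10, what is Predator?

-12

Under do(Grass=10), the mechanism Grass := 3 if Rainfall >= 0 else -2 is discarded; Grass is fixed at 10.
Prey = 8 if Rainfall >= 5 else -1  [with Rainfall=2]  = -1
Predator = -2*Rainfall - 2*Prey - Grass  [with Rainfall=2, Prey=-1, Grass=10]  = -12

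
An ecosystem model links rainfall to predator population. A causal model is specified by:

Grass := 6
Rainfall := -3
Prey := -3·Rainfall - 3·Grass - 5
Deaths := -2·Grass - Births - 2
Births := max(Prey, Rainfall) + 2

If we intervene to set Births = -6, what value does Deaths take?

-8

Intervening sets Births = -6 and removes its equation (Births := max(Prey, Rainfall) + 2).
Deaths = -2·Grass - Births - 2  [with Grass=6, Births=-6]  = -8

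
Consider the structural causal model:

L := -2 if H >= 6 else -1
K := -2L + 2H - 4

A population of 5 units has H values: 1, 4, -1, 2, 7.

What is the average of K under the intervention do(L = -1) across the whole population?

3.2

The intervention sets L=-1 in all 5 units regardless of H. Recomputing K per unit gives 0, 6, -4, 2, 12; average 3.2.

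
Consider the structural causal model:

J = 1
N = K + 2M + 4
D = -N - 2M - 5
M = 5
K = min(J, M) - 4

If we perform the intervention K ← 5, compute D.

do(K=5) replaces the equation K = min(J, M) - 4 with the constant K = 5.
N = K + 2M + 4  [with K=5, M=5]  = 19
D = -N - 2M - 5  [with N=19, M=5]  = -34

-34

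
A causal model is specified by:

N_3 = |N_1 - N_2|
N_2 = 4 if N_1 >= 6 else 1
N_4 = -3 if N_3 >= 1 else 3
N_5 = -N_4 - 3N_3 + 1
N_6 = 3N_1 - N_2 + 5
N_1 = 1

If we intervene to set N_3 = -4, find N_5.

10

do(N_3=-4) replaces the equation N_3 = |N_1 - N_2| with the constant N_3 = -4.
N_4 = -3 if N_3 >= 1 else 3  [with N_3=-4]  = 3
N_5 = -N_4 - 3N_3 + 1  [with N_4=3, N_3=-4]  = 10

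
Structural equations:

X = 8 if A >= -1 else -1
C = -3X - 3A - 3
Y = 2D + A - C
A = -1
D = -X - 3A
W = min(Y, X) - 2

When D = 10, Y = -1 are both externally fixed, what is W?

The joint intervention fixes D = 10, Y = -1, removing each variable's own equation.
X = 8 if A >= -1 else -1  [with A=-1]  = 8
W = min(Y, X) - 2  [with Y=-1, X=8]  = -3

-3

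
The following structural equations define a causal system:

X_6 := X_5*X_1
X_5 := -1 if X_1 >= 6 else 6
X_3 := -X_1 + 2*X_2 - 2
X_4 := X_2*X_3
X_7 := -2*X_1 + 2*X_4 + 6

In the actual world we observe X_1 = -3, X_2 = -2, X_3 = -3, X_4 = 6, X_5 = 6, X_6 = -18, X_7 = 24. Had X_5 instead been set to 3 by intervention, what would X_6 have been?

-9

The intervention breaks the incoming arrows to X_5: X_5 := -1 if X_1 >= 6 else 6 no longer applies, and X_5 = 3.
X_6 = X_5*X_1  [with X_5=3, X_1=-3]  = -9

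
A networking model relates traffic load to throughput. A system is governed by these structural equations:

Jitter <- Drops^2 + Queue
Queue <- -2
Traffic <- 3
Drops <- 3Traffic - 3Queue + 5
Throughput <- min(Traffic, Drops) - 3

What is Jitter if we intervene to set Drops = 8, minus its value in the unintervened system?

The intervention breaks the incoming arrows to Drops: Drops <- 3Traffic - 3Queue + 5 no longer applies, and Drops = 8.
Jitter = Drops^2 + Queue  [with Drops=8, Queue=-2]  = 62
Without intervention: Drops = 3Traffic - 3Queue + 5  [with Traffic=3, Queue=-2]  = 20; Jitter = Drops^2 + Queue  [with Drops=20, Queue=-2]  = 398.
Change = 62 − 398 = -336.

-336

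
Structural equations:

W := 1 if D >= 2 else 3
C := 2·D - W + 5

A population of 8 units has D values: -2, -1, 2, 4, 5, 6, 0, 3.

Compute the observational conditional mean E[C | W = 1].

12

Observing W=1 restricts to units where W's equation naturally yields 1: D ∈ {2, 4, 5, 6, 3}. In that subpopulation C = 8, 12, 14, 16, 10, mean 12.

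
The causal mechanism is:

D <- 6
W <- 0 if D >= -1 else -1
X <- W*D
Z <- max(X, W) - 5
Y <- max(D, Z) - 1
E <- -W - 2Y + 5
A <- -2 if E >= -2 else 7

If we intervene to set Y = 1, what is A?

Under do(Y=1), the mechanism Y <- max(D, Z) - 1 is discarded; Y is fixed at 1.
W = 0 if D >= -1 else -1  [with D=6]  = 0
E = -W - 2Y + 5  [with W=0, Y=1]  = 3
A = -2 if E >= -2 else 7  [with E=3]  = -2

-2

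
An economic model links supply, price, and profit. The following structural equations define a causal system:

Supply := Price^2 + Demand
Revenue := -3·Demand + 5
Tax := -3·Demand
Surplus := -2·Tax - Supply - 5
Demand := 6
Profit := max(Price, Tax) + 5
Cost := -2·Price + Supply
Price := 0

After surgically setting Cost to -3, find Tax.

-18

Under do(Cost=-3), the mechanism Cost := -2·Price + Supply is discarded; Cost is fixed at -3.
Since Tax is not a descendant of the intervened variable, it is unaffected.
Tax = -3·Demand  [with Demand=6]  = -18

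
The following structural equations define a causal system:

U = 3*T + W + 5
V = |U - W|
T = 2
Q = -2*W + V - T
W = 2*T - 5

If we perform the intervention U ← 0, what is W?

Under do(U=0), the mechanism U = 3*T + W + 5 is discarded; U is fixed at 0.
Since W is not a descendant of the intervened variable, it is unaffected.
W = 2*T - 5  [with T=2]  = -1

-1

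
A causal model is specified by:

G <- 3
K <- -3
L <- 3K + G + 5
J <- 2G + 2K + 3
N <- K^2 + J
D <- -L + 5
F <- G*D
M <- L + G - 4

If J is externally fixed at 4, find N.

Intervening sets J = 4 and removes its equation (J <- 2G + 2K + 3).
N = K^2 + J  [with K=-3, J=4]  = 13

13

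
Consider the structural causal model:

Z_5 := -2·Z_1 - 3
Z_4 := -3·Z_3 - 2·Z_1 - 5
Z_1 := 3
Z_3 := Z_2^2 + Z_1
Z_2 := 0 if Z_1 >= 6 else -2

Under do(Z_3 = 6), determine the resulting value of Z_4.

-29

The intervention breaks the incoming arrows to Z_3: Z_3 := Z_2^2 + Z_1 no longer applies, and Z_3 = 6.
Z_4 = -3·Z_3 - 2·Z_1 - 5  [with Z_3=6, Z_1=3]  = -29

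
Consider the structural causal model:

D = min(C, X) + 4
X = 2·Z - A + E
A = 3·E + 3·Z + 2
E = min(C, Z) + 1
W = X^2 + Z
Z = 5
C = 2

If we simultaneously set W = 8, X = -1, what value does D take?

3

Setting W = 8, X = -1 by intervention discards those variables' equations.
D = min(C, X) + 4  [with C=2, X=-1]  = 3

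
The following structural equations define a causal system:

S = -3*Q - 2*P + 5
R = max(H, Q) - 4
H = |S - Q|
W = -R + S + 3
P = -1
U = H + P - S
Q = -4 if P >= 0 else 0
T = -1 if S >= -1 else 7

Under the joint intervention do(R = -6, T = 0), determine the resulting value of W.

Under do(R = -6, T = 0), each intervened variable's structural equation is replaced by its fixed value.
Q = -4 if P >= 0 else 0  [with P=-1]  = 0
S = -3*Q - 2*P + 5  [with Q=0, P=-1]  = 7
W = -R + S + 3  [with R=-6, S=7]  = 16

16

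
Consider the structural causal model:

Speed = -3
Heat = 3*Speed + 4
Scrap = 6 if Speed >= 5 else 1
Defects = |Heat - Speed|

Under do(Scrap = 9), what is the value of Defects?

2

Under do(Scrap=9), the mechanism Scrap = 6 if Speed >= 5 else 1 is discarded; Scrap is fixed at 9.
Since Defects is not a descendant of the intervened variable, it is unaffected.
Heat = 3*Speed + 4  [with Speed=-3]  = -5
Defects = |Heat - Speed|  [with Heat=-5, Speed=-3]  = 2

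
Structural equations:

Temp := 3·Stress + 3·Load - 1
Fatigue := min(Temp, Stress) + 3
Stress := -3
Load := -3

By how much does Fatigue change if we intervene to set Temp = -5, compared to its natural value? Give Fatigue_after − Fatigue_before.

The intervention breaks the incoming arrows to Temp: Temp := 3·Stress + 3·Load - 1 no longer applies, and Temp = -5.
Fatigue = min(Temp, Stress) + 3  [with Temp=-5, Stress=-3]  = -2
Without intervention: Temp = 3·Stress + 3·Load - 1  [with Stress=-3, Load=-3]  = -19; Fatigue = min(Temp, Stress) + 3  [with Temp=-19, Stress=-3]  = -16.
Change = -2 − (-16) = 14.

14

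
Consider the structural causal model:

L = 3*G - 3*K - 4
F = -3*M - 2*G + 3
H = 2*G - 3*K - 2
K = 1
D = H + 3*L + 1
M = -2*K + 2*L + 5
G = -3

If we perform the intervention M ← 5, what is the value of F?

Under do(M=5), the mechanism M = -2*K + 2*L + 5 is discarded; M is fixed at 5.
F = -3*M - 2*G + 3  [with M=5, G=-3]  = -6

-6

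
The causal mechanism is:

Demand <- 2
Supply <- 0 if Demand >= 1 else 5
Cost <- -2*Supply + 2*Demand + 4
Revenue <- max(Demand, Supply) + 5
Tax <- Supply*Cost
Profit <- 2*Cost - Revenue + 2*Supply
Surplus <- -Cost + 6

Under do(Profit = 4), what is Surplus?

-2

Intervening sets Profit = 4 and removes its equation (Profit <- 2*Cost - Revenue + 2*Supply).
No directed path runs from Profit to Surplus, so Surplus keeps its natural value.
Supply = 0 if Demand >= 1 else 5  [with Demand=2]  = 0
Cost = -2*Supply + 2*Demand + 4  [with Supply=0, Demand=2]  = 8
Surplus = -Cost + 6  [with Cost=8]  = -2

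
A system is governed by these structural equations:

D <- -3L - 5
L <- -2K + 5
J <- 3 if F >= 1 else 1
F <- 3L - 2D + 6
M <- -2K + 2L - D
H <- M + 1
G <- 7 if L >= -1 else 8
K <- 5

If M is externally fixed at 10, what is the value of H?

11

Intervening sets M = 10 and removes its equation (M <- -2K + 2L - D).
H = M + 1  [with M=10]  = 11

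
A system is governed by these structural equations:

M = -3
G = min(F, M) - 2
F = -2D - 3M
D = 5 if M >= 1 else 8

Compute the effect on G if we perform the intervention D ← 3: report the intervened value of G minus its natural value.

Under do(D=3), the mechanism D = 5 if M >= 1 else 8 is discarded; D is fixed at 3.
F = -2D - 3M  [with D=3, M=-3]  = 3
G = min(F, M) - 2  [with F=3, M=-3]  = -5
Without intervention: D = 5 if M >= 1 else 8  [with M=-3]  = 8; F = -2D - 3M  [with D=8, M=-3]  = -7; G = min(F, M) - 2  [with F=-7, M=-3]  = -9.
Change = -5 − (-9) = 4.

4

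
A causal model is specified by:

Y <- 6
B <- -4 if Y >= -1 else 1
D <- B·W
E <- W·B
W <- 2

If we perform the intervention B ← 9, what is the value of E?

18

The intervention breaks the incoming arrows to B: B <- -4 if Y >= -1 else 1 no longer applies, and B = 9.
E = W·B  [with W=2, B=9]  = 18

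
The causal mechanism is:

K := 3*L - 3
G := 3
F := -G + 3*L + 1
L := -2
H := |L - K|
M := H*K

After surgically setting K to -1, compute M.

The intervention breaks the incoming arrows to K: K := 3*L - 3 no longer applies, and K = -1.
H = |L - K|  [with L=-2, K=-1]  = 1
M = H*K  [with H=1, K=-1]  = -1

-1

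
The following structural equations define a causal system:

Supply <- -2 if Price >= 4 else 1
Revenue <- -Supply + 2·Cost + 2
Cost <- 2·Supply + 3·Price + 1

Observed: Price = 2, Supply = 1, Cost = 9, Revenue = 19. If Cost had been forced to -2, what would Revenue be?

-3

The intervention breaks the incoming arrows to Cost: Cost <- 2·Supply + 3·Price + 1 no longer applies, and Cost = -2.
Supply = -2 if Price >= 4 else 1  [with Price=2]  = 1
Revenue = -Supply + 2·Cost + 2  [with Supply=1, Cost=-2]  = -3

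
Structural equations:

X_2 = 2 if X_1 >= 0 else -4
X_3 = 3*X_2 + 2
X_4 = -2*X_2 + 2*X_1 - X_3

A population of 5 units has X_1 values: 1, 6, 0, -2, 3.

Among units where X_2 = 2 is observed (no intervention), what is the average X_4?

E[X_4|X_2=2] averages over only the 4 units with X_2=2 (X_1 = 1, 6, 0, 3): X_4 = -10, 0, -12, -6, mean -7.

-7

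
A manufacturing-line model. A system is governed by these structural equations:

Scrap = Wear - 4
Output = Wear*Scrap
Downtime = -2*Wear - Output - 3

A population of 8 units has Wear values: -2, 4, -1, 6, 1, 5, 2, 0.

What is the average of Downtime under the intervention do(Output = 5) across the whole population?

-11.75

do(Output=5) breaks Output's dependence on Wear. With Output=5 fixed, Downtime across the units is -4, -16, -6, -20, -10, -18, -12, -8, mean -11.75.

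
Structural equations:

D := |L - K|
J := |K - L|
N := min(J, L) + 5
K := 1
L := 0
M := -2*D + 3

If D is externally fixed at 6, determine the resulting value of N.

5

do(D=6) replaces the equation D := |L - K| with the constant D = 6.
N is not downstream of the intervention, so its value is determined by the original equations.
J = |K - L|  [with K=1, L=0]  = 1
N = min(J, L) + 5  [with J=1, L=0]  = 5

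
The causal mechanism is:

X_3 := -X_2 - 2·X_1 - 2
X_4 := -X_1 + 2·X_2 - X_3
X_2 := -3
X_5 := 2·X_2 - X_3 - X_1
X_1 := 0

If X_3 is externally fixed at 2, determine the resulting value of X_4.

The intervention breaks the incoming arrows to X_3: X_3 := -X_2 - 2·X_1 - 2 no longer applies, and X_3 = 2.
X_4 = -X_1 + 2·X_2 - X_3  [with X_1=0, X_2=-3, X_3=2]  = -8

-8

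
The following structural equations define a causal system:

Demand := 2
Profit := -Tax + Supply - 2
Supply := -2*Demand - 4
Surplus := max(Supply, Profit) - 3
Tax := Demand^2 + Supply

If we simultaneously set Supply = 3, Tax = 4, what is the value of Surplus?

0

Under do(Supply = 3, Tax = 4), each intervened variable's structural equation is replaced by its fixed value.
Profit = -Tax + Supply - 2  [with Tax=4, Supply=3]  = -3
Surplus = max(Supply, Profit) - 3  [with Supply=3, Profit=-3]  = 0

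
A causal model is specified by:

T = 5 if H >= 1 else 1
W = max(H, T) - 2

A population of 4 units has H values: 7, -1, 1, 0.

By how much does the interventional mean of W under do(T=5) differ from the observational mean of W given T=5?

do(T=5) breaks T's dependence on H. With T=5 fixed, W across the units is 5, 3, 3, 3, mean 3.5.
Observing T=5 restricts to units where T's equation naturally yields 5: H ∈ {7, 1}. In that subpopulation W = 5, 3, mean 4.
Difference = 3.5 − 4 = -0.5.

-0.5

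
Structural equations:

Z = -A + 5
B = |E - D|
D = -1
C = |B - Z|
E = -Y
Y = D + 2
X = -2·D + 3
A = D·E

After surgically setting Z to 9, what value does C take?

9

Intervening sets Z = 9 and removes its equation (Z = -A + 5).
Y = D + 2  [with D=-1]  = 1
E = -Y  [with Y=1]  = -1
B = |E - D|  [with E=-1, D=-1]  = 0
C = |B - Z|  [with B=0, Z=9]  = 9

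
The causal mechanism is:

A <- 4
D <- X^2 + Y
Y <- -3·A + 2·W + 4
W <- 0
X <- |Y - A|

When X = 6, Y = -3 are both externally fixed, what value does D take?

33

The joint intervention fixes X = 6, Y = -3, removing each variable's own equation.
D = X^2 + Y  [with X=6, Y=-3]  = 33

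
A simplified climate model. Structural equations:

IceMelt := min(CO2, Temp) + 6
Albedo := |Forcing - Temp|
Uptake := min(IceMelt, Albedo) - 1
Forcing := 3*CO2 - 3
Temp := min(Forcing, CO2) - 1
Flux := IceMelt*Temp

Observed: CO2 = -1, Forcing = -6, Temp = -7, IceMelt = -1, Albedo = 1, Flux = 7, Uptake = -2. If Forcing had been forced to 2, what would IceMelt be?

4

Under do(Forcing=2), the mechanism Forcing := 3*CO2 - 3 is discarded; Forcing is fixed at 2.
Temp = min(Forcing, CO2) - 1  [with Forcing=2, CO2=-1]  = -2
IceMelt = min(CO2, Temp) + 6  [with CO2=-1, Temp=-2]  = 4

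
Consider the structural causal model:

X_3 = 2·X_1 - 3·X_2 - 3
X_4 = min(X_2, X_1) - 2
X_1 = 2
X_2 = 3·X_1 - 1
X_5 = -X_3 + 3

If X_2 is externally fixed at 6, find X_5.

do(X_2=6) replaces the equation X_2 = 3·X_1 - 1 with the constant X_2 = 6.
X_3 = 2·X_1 - 3·X_2 - 3  [with X_1=2, X_2=6]  = -17
X_5 = -X_3 + 3  [with X_3=-17]  = 20

20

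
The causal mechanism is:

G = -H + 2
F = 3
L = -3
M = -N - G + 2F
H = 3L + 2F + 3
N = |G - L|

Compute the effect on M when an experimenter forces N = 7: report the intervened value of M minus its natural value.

-2

The intervention breaks the incoming arrows to N: N = |G - L| no longer applies, and N = 7.
H = 3L + 2F + 3  [with L=-3, F=3]  = 0
G = -H + 2  [with H=0]  = 2
M = -N - G + 2F  [with N=7, G=2, F=3]  = -3
Without intervention: H = 3L + 2F + 3  [with L=-3, F=3]  = 0; G = -H + 2  [with H=0]  = 2; N = |G - L|  [with G=2, L=-3]  = 5; M = -N - G + 2F  [with N=5, G=2, F=3]  = -1.
Change = -3 − (-1) = -2.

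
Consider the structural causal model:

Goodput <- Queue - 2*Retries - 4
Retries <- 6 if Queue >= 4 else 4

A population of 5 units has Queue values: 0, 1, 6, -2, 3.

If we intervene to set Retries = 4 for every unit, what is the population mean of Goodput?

-10.4

Every unit gets Retries=4 under the intervention. Goodput values become -12, -11, -6, -14, -9; E[Goodput|do(Retries=4)] = -10.4.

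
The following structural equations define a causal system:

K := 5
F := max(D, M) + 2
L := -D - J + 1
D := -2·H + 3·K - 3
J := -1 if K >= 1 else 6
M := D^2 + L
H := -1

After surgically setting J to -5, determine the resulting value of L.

Intervening sets J = -5 and removes its equation (J := -1 if K >= 1 else 6).
D = -2·H + 3·K - 3  [with H=-1, K=5]  = 14
L = -D - J + 1  [with D=14, J=-5]  = -8

-8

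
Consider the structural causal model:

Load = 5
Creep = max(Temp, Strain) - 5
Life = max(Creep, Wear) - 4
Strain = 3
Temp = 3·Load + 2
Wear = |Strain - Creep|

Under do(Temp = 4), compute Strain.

3

Under do(Temp=4), the mechanism Temp = 3·Load + 2 is discarded; Temp is fixed at 4.
Since Strain is not a descendant of the intervened variable, it is unaffected.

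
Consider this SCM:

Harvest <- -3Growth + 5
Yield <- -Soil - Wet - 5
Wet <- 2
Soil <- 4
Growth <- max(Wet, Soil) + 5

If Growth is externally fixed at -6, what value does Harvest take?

23

do(Growth=-6) replaces the equation Growth <- max(Wet, Soil) + 5 with the constant Growth = -6.
Harvest = -3Growth + 5  [with Growth=-6]  = 23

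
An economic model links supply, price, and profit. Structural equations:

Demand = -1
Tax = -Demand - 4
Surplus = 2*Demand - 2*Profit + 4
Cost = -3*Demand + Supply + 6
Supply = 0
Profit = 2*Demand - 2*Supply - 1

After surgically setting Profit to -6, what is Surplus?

14

The intervention breaks the incoming arrows to Profit: Profit = 2*Demand - 2*Supply - 1 no longer applies, and Profit = -6.
Surplus = 2*Demand - 2*Profit + 4  [with Demand=-1, Profit=-6]  = 14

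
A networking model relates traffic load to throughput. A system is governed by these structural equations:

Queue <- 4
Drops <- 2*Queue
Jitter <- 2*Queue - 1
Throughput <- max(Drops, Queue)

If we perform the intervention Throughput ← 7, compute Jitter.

7

Under do(Throughput=7), the mechanism Throughput <- max(Drops, Queue) is discarded; Throughput is fixed at 7.
Since Jitter is not a descendant of the intervened variable, it is unaffected.
Jitter = 2*Queue - 1  [with Queue=4]  = 7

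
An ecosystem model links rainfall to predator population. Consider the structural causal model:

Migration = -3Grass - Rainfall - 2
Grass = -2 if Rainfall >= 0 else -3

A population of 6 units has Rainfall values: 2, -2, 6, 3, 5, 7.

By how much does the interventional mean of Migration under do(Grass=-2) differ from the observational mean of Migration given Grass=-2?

Every unit gets Grass=-2 under the intervention. Migration values become 2, 6, -2, 1, -1, -3; E[Migration|do(Grass=-2)] = 0.5.
E[Migration|Grass=-2] averages over only the 5 units with Grass=-2 (Rainfall = 2, 6, 3, 5, 7): Migration = 2, -2, 1, -1, -3, mean -0.6.
Difference = 0.5 − (-0.6) = 1.1.

1.1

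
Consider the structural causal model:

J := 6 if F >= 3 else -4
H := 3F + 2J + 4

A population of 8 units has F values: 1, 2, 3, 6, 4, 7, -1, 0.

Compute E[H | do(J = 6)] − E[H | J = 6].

-6.75

do(J=6) breaks J's dependence on F. With J=6 fixed, H across the units is 19, 22, 25, 34, 28, 37, 13, 16, mean 24.25.
E[H|J=6] averages over only the 4 units with J=6 (F = 3, 6, 4, 7): H = 25, 34, 28, 37, mean 31.
Difference = 24.25 − 31 = -6.75.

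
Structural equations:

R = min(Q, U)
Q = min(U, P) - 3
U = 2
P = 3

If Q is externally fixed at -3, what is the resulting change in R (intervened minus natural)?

-2

The intervention breaks the incoming arrows to Q: Q = min(U, P) - 3 no longer applies, and Q = -3.
R = min(Q, U)  [with Q=-3, U=2]  = -3
Without intervention: Q = min(U, P) - 3  [with U=2, P=3]  = -1; R = min(Q, U)  [with Q=-1, U=2]  = -1.
Change = -3 − (-1) = -2.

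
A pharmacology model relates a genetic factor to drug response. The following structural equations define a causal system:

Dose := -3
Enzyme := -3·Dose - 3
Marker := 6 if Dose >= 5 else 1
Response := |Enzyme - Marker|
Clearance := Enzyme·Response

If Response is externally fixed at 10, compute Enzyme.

The intervention breaks the incoming arrows to Response: Response := |Enzyme - Marker| no longer applies, and Response = 10.
Since Enzyme is not a descendant of the intervened variable, it is unaffected.
Enzyme = -3·Dose - 3  [with Dose=-3]  = 6

6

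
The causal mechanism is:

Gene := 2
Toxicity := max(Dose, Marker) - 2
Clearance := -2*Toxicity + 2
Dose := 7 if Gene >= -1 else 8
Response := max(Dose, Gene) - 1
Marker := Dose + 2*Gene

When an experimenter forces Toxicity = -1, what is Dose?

7

Under do(Toxicity=-1), the mechanism Toxicity := max(Dose, Marker) - 2 is discarded; Toxicity is fixed at -1.
No directed path runs from Toxicity to Dose, so Dose keeps its natural value.
Dose = 7 if Gene >= -1 else 8  [with Gene=2]  = 7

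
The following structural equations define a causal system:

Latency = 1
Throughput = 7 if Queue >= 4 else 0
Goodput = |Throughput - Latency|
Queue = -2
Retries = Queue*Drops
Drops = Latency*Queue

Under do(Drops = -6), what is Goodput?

The intervention breaks the incoming arrows to Drops: Drops = Latency*Queue no longer applies, and Drops = -6.
No directed path runs from Drops to Goodput, so Goodput keeps its natural value.
Throughput = 7 if Queue >= 4 else 0  [with Queue=-2]  = 0
Goodput = |Throughput - Latency|  [with Throughput=0, Latency=1]  = 1

1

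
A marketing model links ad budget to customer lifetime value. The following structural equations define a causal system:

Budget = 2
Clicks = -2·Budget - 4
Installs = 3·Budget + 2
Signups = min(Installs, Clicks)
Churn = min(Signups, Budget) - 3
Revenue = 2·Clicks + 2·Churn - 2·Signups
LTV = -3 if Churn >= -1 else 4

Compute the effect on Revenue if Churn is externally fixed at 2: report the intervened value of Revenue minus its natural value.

The intervention breaks the incoming arrows to Churn: Churn = min(Signups, Budget) - 3 no longer applies, and Churn = 2.
Clicks = -2·Budget - 4  [with Budget=2]  = -8
Installs = 3·Budget + 2  [with Budget=2]  = 8
Signups = min(Installs, Clicks)  [with Installs=8, Clicks=-8]  = -8
Revenue = 2·Clicks + 2·Churn - 2·Signups  [with Clicks=-8, Churn=2, Signups=-8]  = 4
Without intervention: Clicks = -2·Budget - 4  [with Budget=2]  = -8; Installs = 3·Budget + 2  [with Budget=2]  = 8; Signups = min(Installs, Clicks)  [with Installs=8, Clicks=-8]  = -8; Churn = min(Signups, Budget) - 3  [with Signups=-8, Budget=2]  = -11; Revenue = 2·Clicks + 2·Churn - 2·Signups  [with Clicks=-8, Churn=-11, Signups=-8]  = -22.
Change = 4 − (-22) = 26.

26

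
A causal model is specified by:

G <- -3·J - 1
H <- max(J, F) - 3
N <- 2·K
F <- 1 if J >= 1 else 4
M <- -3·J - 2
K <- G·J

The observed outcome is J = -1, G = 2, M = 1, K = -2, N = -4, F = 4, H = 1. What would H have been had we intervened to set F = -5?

-4

Intervening sets F = -5 and removes its equation (F <- 1 if J >= 1 else 4).
H = max(J, F) - 3  [with J=-1, F=-5]  = -4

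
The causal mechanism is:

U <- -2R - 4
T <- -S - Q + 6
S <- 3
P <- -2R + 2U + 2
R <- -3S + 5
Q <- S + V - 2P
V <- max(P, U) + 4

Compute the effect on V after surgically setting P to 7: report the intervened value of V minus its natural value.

Intervening sets P = 7 and removes its equation (P <- -2R + 2U + 2).
R = -3S + 5  [with S=3]  = -4
U = -2R - 4  [with R=-4]  = 4
V = max(P, U) + 4  [with P=7, U=4]  = 11
Without intervention: R = -3S + 5  [with S=3]  = -4; U = -2R - 4  [with R=-4]  = 4; P = -2R + 2U + 2  [with R=-4, U=4]  = 18; V = max(P, U) + 4  [with P=18, U=4]  = 22.
Change = 11 − 22 = -11.

-11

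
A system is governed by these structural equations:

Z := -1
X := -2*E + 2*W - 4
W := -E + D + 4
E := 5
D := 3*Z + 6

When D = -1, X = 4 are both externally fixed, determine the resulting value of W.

-2

The joint intervention fixes D = -1, X = 4, removing each variable's own equation.
W = -E + D + 4  [with E=5, D=-1]  = -2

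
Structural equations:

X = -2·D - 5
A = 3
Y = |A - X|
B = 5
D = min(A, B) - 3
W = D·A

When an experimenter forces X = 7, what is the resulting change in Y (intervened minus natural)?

-4

Under do(X=7), the mechanism X = -2·D - 5 is discarded; X is fixed at 7.
Y = |A - X|  [with A=3, X=7]  = 4
Without intervention: D = min(A, B) - 3  [with A=3, B=5]  = 0; X = -2·D - 5  [with D=0]  = -5; Y = |A - X|  [with A=3, X=-5]  = 8.
Change = 4 − 8 = -4.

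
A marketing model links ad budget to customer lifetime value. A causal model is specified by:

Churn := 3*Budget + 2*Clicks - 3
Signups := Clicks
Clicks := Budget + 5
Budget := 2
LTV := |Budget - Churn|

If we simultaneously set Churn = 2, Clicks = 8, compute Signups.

Setting Churn = 2, Clicks = 8 by intervention discards those variables' equations.
Signups = Clicks  [with Clicks=8]  = 8

8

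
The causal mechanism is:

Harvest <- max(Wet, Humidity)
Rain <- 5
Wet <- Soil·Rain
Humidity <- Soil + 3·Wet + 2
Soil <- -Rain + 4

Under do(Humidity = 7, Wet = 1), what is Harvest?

7

The joint intervention fixes Humidity = 7, Wet = 1, removing each variable's own equation.
Harvest = max(Wet, Humidity)  [with Wet=1, Humidity=7]  = 7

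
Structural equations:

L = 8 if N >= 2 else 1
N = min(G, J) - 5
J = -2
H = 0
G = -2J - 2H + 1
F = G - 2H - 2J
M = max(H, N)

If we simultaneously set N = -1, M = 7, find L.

1

Setting N = -1, M = 7 by intervention discards those variables' equations.
L = 8 if N >= 2 else 1  [with N=-1]  = 1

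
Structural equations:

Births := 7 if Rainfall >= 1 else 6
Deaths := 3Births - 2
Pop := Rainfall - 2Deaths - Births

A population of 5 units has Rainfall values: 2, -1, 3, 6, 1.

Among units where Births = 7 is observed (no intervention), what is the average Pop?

-42

E[Pop|Births=7] averages over only the 4 units with Births=7 (Rainfall = 2, 3, 6, 1): Pop = -43, -42, -39, -44, mean -42.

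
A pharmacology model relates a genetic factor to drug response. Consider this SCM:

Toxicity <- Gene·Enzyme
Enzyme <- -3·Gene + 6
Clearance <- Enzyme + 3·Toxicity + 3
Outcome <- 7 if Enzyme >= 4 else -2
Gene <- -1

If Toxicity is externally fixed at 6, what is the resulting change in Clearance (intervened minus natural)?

The intervention breaks the incoming arrows to Toxicity: Toxicity <- Gene·Enzyme no longer applies, and Toxicity = 6.
Enzyme = -3·Gene + 6  [with Gene=-1]  = 9
Clearance = Enzyme + 3·Toxicity + 3  [with Enzyme=9, Toxicity=6]  = 30
Without intervention: Enzyme = -3·Gene + 6  [with Gene=-1]  = 9; Toxicity = Gene·Enzyme  [with Gene=-1, Enzyme=9]  = -9; Clearance = Enzyme + 3·Toxicity + 3  [with Enzyme=9, Toxicity=-9]  = -15.
Change = 30 − (-15) = 45.

45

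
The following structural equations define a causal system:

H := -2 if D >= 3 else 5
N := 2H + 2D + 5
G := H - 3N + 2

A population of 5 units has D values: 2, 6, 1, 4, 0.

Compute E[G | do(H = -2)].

-18.6

do(H=-2) breaks H's dependence on D. With H=-2 fixed, G across the units is -15, -39, -9, -27, -3, mean -18.6.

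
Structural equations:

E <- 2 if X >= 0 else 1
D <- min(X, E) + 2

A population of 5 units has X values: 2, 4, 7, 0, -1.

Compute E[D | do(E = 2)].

3

Every unit gets E=2 under the intervention. D values become 4, 4, 4, 2, 1; E[D|do(E=2)] = 3.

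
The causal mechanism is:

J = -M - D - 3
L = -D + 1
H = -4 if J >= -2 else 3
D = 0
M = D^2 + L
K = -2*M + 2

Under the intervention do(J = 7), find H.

Intervening sets J = 7 and removes its equation (J = -M - D - 3).
H = -4 if J >= -2 else 3  [with J=7]  = -4

-4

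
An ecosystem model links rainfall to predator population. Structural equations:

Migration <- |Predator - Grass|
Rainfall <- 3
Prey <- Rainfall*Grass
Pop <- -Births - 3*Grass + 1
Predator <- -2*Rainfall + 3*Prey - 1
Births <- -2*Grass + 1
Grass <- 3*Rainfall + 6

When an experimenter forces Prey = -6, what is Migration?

40

The intervention breaks the incoming arrows to Prey: Prey <- Rainfall*Grass no longer applies, and Prey = -6.
Grass = 3*Rainfall + 6  [with Rainfall=3]  = 15
Predator = -2*Rainfall + 3*Prey - 1  [with Rainfall=3, Prey=-6]  = -25
Migration = |Predator - Grass|  [with Predator=-25, Grass=15]  = 40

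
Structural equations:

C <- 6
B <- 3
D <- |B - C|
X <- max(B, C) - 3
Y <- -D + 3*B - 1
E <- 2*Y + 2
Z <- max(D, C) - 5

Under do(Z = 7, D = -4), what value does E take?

26

Setting Z = 7, D = -4 by intervention discards those variables' equations.
Y = -D + 3*B - 1  [with D=-4, B=3]  = 12
E = 2*Y + 2  [with Y=12]  = 26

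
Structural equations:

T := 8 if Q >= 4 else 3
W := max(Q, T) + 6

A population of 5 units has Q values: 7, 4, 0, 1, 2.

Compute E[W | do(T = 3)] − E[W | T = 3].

1

Every unit gets T=3 under the intervention. W values become 13, 10, 9, 9, 9; E[W|do(T=3)] = 10.
Observing T=3 restricts to units where T's equation naturally yields 3: Q ∈ {0, 1, 2}. In that subpopulation W = 9, 9, 9, mean 9.
Difference = 10 − 9 = 1.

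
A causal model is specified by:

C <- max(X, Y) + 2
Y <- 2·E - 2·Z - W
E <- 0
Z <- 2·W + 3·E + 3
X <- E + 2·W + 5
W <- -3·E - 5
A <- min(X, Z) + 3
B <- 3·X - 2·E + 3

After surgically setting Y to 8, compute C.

Intervening sets Y = 8 and removes its equation (Y <- 2·E - 2·Z - W).
W = -3·E - 5  [with E=0]  = -5
X = E + 2·W + 5  [with E=0, W=-5]  = -5
C = max(X, Y) + 2  [with X=-5, Y=8]  = 10

10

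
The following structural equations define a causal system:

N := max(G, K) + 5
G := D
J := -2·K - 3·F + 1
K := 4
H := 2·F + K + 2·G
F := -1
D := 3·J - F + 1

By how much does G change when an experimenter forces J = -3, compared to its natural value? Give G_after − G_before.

do(J=-3) replaces the equation J := -2·K - 3·F + 1 with the constant J = -3.
D = 3·J - F + 1  [with J=-3, F=-1]  = -7
G = D  [with D=-7]  = -7
Without intervention: J = -2·K - 3·F + 1  [with K=4, F=-1]  = -4; D = 3·J - F + 1  [with J=-4, F=-1]  = -10; G = D  [with D=-10]  = -10.
Change = -7 − (-10) = 3.

3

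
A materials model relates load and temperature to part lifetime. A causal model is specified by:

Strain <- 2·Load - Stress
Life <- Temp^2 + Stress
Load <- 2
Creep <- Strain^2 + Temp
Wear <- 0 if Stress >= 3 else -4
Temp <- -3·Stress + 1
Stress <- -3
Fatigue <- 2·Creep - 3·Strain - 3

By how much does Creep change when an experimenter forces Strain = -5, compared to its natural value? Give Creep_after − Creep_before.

-24

do(Strain=-5) replaces the equation Strain <- 2·Load - Stress with the constant Strain = -5.
Temp = -3·Stress + 1  [with Stress=-3]  = 10
Creep = Strain^2 + Temp  [with Strain=-5, Temp=10]  = 35
Without intervention: Strain = 2·Load - Stress  [with Load=2, Stress=-3]  = 7; Temp = -3·Stress + 1  [with Stress=-3]  = 10; Creep = Strain^2 + Temp  [with Strain=7, Temp=10]  = 59.
Change = 35 − 59 = -24.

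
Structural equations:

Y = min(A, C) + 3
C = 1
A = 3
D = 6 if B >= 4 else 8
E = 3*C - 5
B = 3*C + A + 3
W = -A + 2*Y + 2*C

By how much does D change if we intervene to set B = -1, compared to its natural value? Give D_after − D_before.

The intervention breaks the incoming arrows to B: B = 3*C + A + 3 no longer applies, and B = -1.
D = 6 if B >= 4 else 8  [with B=-1]  = 8
Without intervention: B = 3*C + A + 3  [with C=1, A=3]  = 9; D = 6 if B >= 4 else 8  [with B=9]  = 6.
Change = 8 − 6 = 2.

2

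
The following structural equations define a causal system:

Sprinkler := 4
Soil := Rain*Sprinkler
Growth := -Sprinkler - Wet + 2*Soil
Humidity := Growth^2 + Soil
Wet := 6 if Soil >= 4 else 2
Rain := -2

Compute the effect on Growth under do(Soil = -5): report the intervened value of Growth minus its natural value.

do(Soil=-5) replaces the equation Soil := Rain*Sprinkler with the constant Soil = -5.
Wet = 6 if Soil >= 4 else 2  [with Soil=-5]  = 2
Growth = -Sprinkler - Wet + 2*Soil  [with Sprinkler=4, Wet=2, Soil=-5]  = -16
Without intervention: Soil = Rain*Sprinkler  [with Rain=-2, Sprinkler=4]  = -8; Wet = 6 if Soil >= 4 else 2  [with Soil=-8]  = 2; Growth = -Sprinkler - Wet + 2*Soil  [with Sprinkler=4, Wet=2, Soil=-8]  = -22.
Change = -16 − (-22) = 6.

6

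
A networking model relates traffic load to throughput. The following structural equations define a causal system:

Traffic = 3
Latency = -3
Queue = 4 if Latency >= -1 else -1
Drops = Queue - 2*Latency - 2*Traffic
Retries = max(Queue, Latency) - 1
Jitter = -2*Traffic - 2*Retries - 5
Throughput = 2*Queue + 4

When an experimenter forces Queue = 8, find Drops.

8

The intervention breaks the incoming arrows to Queue: Queue = 4 if Latency >= -1 else -1 no longer applies, and Queue = 8.
Drops = Queue - 2*Latency - 2*Traffic  [with Queue=8, Latency=-3, Traffic=3]  = 8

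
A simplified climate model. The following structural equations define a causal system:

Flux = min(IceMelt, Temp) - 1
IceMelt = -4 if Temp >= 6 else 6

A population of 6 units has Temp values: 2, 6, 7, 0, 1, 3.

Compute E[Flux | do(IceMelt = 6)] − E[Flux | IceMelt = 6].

1.5

Under do(IceMelt=6), IceMelt's equation is replaced by IceMelt=6 for every unit. Per-unit Flux: 1, 5, 5, -1, 0, 2. Mean = 2.
Observing IceMelt=6 restricts to units where IceMelt's equation naturally yields 6: Temp ∈ {2, 0, 1, 3}. In that subpopulation Flux = 1, -1, 0, 2, mean 0.5.
Difference = 2 − 0.5 = 1.5.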